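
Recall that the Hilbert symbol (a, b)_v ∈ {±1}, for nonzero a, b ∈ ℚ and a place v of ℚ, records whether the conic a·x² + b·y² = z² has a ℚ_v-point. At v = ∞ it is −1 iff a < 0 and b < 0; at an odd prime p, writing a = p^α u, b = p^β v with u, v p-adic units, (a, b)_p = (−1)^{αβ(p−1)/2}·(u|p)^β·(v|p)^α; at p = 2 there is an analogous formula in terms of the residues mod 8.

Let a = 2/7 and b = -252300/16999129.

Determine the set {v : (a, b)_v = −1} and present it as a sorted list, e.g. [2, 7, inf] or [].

Mod squares: a ≡ 14, b ≡ -3. Check v ∈ {∞, 2, 3, 5, 7, 19, 29, 31}.
v=29: a=29^0·(≡21), b=29^2·(≡17) mod 29; (21|29)=-1, (17|29)=-1; (−1)^{0·2·14}·(-1)^2·(-1)^0 = +1.
v=7: a=7^-1·(≡2), b=7^-2·(≡1) mod 7; (2|7)=+1, (1|7)=+1; (−1)^{-1·-2·3}·(+1)^-2·(+1)^-1 = +1.
v=5: a=5^0·(≡1), b=5^2·(≡2) mod 5; (1|5)=+1, (2|5)=-1; (−1)^{0·2·2}·(+1)^2·(-1)^0 = +1.
v=2: v_2(a)=1, v_2(b)=2; units ≡ 7, 5 (mod 8); ε·ε+αω+βω = 1·0+1·1+2·0 ≡ 1  ⇒  (a,b)_2 = -1.
v=31: a=31^0·(≡18), b=31^-2·(≡7) mod 31; (18|31)=+1, (7|31)=+1; (−1)^{0·-2·15}·(+1)^-2·(+1)^0 = +1.
v=3: a=3^0·(≡2), b=3^1·(≡2) mod 3; (2|3)=-1, (2|3)=-1; (−1)^{0·1·1}·(-1)^1·(-1)^0 = -1.
v=∞: 14 > 0 and -3 < 0  ⇒  (a,b)_∞ = +1.
v=19: a=19^0·(≡3), b=19^-2·(≡11) mod 19; (3|19)=-1, (11|19)=+1; (−1)^{0·-2·9}·(-1)^-2·(+1)^0 = +1.
(14, -3 / ℚ) ramifies at {2, 3}: a division algebra.

[2, 3]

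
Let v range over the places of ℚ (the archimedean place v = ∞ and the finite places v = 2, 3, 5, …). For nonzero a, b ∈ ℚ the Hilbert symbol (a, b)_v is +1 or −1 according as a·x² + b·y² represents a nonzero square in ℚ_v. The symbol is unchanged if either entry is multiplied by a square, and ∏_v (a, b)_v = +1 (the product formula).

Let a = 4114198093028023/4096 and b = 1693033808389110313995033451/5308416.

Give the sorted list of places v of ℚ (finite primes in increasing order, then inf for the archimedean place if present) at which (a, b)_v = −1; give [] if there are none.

(a, b) ≡ (2442583, 19) mod (ℚ^×)²; places V = {2, 3, 7, 11, 13, 19, 29, 31, 41, ∞}.
(a,b)_13: α=3, u≡8; β=2, v≡6 (mod 13); (8|13)=-1, (6|13)=-1; sign (−1)^0·-1^2·-1^3 = -1.
(a,b)_41: α=2, u≡37; β=4, v≡7 (mod 41); (37|41)=+1, (7|41)=-1; sign (−1)^0·+1^4·-1^2 = +1.
(a,b)_7: α=2, u≡6; β=0, v≡6 (mod 7); (6|7)=-1, (6|7)=-1; sign (−1)^0·-1^0·-1^2 = +1.
(a,b)_31: α=1, u≡3; β=2, v≡28 (mod 31); (3|31)=-1, (28|31)=+1; sign (−1)^0·-1^2·+1^1 = +1.
(a,b)_29: α=1, u≡11; β=2, v≡2 (mod 29); (11|29)=-1, (2|29)=-1; sign (−1)^0·-1^2·-1^1 = -1.
(a,b)_∞: sgn(2442583)=+, sgn(19)=+, so +1.
(a,b)_2: α=-12, β=-16; u≡7, v≡3 (mod 8); ε(u)ε(v)=1·1, αω(v)=-12·1, βω(u)=-16·0; sum ≡ 1  ⇒  -1.
(a,b)_19: α=1, u≡2; β=5, v≡16 (mod 19); (2|19)=-1, (16|19)=+1; sign (−1)^1·-1^5·+1^1 = +1.
(a,b)_11: α=3, u≡7; β=6, v≡7 (mod 11); (7|11)=-1, (7|11)=-1; sign (−1)^0·-1^6·-1^3 = -1.
(a,b)_3: α=0, u≡1; β=-4, v≡1 (mod 3); (1|3)=+1, (1|3)=+1; sign (−1)^0·+1^-4·+1^0 = +1.
(2442583, 19 / ℚ) ramifies at {2, 11, 13, 29}: a division algebra.

[2, 11, 13, 29]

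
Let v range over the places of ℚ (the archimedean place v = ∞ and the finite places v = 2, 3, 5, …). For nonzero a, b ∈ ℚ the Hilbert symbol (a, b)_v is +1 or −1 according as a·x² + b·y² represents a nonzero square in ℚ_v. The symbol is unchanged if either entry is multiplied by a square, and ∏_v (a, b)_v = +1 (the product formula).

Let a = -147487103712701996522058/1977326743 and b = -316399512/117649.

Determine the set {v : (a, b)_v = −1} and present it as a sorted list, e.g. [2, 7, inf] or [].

(a, b) ≡ (-490854, -2262) mod (ℚ^×)²; places V = {2, 3, 7, 11, 13, 17, 29, 31, ∞}.
(a,b)_29: α=5, u≡27; β=1, v≡16 (mod 29); (27|29)=-1, (16|29)=+1; sign (−1)^0·-1^1·+1^5 = -1.
(a,b)_17: α=6, u≡8; β=2, v≡1 (mod 17); (8|17)=+1, (1|17)=+1; sign (−1)^0·+1^2·+1^6 = +1.
(a,b)_3: α=7, u≡2; β=1, v≡2 (mod 3); (2|3)=-1, (2|3)=-1; sign (−1)^1·-1^1·-1^7 = -1.
(a,b)_∞: sgn(-490854)=−, sgn(-2262)=−, so -1.
(a,b)_13: α=3, u≡8; β=1, v≡6 (mod 13); (8|13)=-1, (6|13)=-1; sign (−1)^0·-1^1·-1^3 = +1.
(a,b)_31: α=1, u≡20; β=0, v≡1 (mod 31); (20|31)=+1, (1|31)=+1; sign (−1)^0·+1^0·+1^1 = +1.
(a,b)_7: α=-11, u≡4; β=-6, v≡5 (mod 7); (4|7)=+1, (5|7)=-1; sign (−1)^0·+1^-6·-1^-11 = -1.
(a,b)_2: α=1, β=3; u≡5, v≡5 (mod 8); ε(u)ε(v)=0·0, αω(v)=1·1, βω(u)=3·1; sum ≡ 0  ⇒  +1.
(a,b)_11: α=0, u≡8; β=2, v≡1 (mod 11); (8|11)=-1, (1|11)=+1; sign (−1)^0·-1^2·+1^0 = +1.
Ram(-490854, -2262) = {3, 7, 29, ∞}; no ℚ_3-point on the conic.

[3, 7, 29, inf]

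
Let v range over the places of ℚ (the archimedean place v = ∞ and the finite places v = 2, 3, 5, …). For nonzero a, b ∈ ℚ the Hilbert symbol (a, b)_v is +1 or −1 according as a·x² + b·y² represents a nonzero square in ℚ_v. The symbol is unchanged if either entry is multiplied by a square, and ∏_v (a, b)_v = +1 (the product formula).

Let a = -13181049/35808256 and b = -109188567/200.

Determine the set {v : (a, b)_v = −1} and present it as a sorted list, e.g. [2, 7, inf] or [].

[23, 29, 43, inf]

(a, b) ≡ (-41, -2696014) mod (ℚ^×)²; places V = {2, 3, 5, 7, 11, 17, 23, 29, 41, 43, 47, ∞}.
(a,b)_47: α=0, u≡4; β=1, v≡8 (mod 47); (4|47)=+1, (8|47)=+1; sign (−1)^0·+1^1·+1^0 = +1.
(a,b)_3: α=8, u≡1; β=4, v≡2 (mod 3); (1|3)=+1, (2|3)=-1; sign (−1)^0·+1^4·-1^8 = +1.
(a,b)_2: α=-10, β=-3; u≡7, v≡1 (mod 8); ε(u)ε(v)=1·0, αω(v)=-10·0, βω(u)=-3·0; sum ≡ 0  ⇒  +1.
(a,b)_29: α=0, u≡18; β=1, v≡8 (mod 29); (18|29)=-1, (8|29)=-1; sign (−1)^0·-1^1·-1^0 = -1.
(a,b)_11: α=-2, u≡3; β=0, v≡9 (mod 11); (3|11)=+1, (9|11)=+1; sign (−1)^0·+1^0·+1^-2 = +1.
(a,b)_43: α=0, u≡7; β=1, v≡28 (mod 43); (7|43)=-1, (28|43)=-1; sign (−1)^0·-1^1·-1^0 = -1.
(a,b)_23: α=0, u≡20; β=1, v≡2 (mod 23); (20|23)=-1, (2|23)=+1; sign (−1)^0·-1^1·+1^0 = -1.
(a,b)_41: α=1, u≡39; β=0, v≡31 (mod 41); (39|41)=+1, (31|41)=+1; sign (−1)^0·+1^0·+1^1 = +1.
(a,b)_5: α=0, u≡1; β=-2, v≡1 (mod 5); (1|5)=+1, (1|5)=+1; sign (−1)^0·+1^-2·+1^0 = +1.
(a,b)_17: α=-2, u≡11; β=0, v≡8 (mod 17); (11|17)=-1, (8|17)=+1; sign (−1)^0·-1^0·+1^-2 = +1.
(a,b)_7: α=2, u≡2; β=0, v≡4 (mod 7); (2|7)=+1, (4|7)=+1; sign (−1)^0·+1^0·+1^2 = +1.
(a,b)_∞: sgn(-41)=−, sgn(-2696014)=−, so -1.
(-41, -2696014 / ℚ) ramifies at {23, 29, 43, ∞}: a division algebra.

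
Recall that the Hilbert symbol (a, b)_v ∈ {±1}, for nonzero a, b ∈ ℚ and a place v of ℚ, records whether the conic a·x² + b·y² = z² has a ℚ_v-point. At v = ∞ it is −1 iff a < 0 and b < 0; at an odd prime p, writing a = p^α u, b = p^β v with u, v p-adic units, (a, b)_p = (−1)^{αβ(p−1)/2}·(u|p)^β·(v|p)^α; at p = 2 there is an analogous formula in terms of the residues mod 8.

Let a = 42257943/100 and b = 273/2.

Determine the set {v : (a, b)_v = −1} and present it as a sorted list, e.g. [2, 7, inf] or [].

[7, 13]

Mod squares: a ≡ 7, b ≡ 546. Check v ∈ {∞, 2, 3, 5, 7, 13}.
v=7: a=7^3·(≡4), b=7^1·(≡2) mod 7; (4|7)=+1, (2|7)=+1; (−1)^{3·1·3}·(+1)^1·(+1)^3 = -1.
v=5: a=5^-2·(≡2), b=5^0·(≡4) mod 5; (2|5)=-1, (4|5)=+1; (−1)^{-2·0·2}·(-1)^0·(+1)^-2 = +1.
v=2: v_2(a)=-2, v_2(b)=-1; units ≡ 7, 1 (mod 8); ε·ε+αω+βω = 1·0+-2·0+-1·0 ≡ 0  ⇒  (a,b)_2 = +1.
v=∞: 7 > 0 and 546 > 0  ⇒  (a,b)_∞ = +1.
v=3: a=3^6·(≡1), b=3^1·(≡2) mod 3; (1|3)=+1, (2|3)=-1; (−1)^{6·1·1}·(+1)^1·(-1)^6 = +1.
v=13: a=13^2·(≡2), b=13^1·(≡4) mod 13; (2|13)=-1, (4|13)=+1; (−1)^{2·1·6}·(-1)^1·(+1)^2 = -1.
|Ram(7, 546)| = 2, even; anisotropic at {7, 13}.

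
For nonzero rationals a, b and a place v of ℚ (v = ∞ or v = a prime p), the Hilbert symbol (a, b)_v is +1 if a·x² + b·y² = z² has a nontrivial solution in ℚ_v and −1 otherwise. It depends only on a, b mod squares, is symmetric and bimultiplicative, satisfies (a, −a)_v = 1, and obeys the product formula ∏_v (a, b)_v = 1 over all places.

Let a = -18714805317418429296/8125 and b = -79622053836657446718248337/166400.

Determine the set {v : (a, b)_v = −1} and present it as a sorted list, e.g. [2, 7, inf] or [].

Mod squares: a ≡ -232323, b ≡ -4222218. Check v ∈ {∞, 2, 3, 5, 7, 11, 13, 17, 19, 23, 37}.
v=37: a=37^1·(≡27), b=37^1·(≡18) mod 37; (27|37)=+1, (18|37)=-1; (−1)^{1·1·18}·(+1)^1·(-1)^1 = -1.
v=3: a=3^5·(≡1), b=3^5·(≡2) mod 3; (1|3)=+1, (2|3)=-1; (−1)^{5·5·1}·(+1)^5·(-1)^5 = +1.
v=13: a=13^-1·(≡1), b=13^-1·(≡6) mod 13; (1|13)=+1, (6|13)=-1; (−1)^{-1·-1·6}·(+1)^-1·(-1)^-1 = -1.
v=5: a=5^-4·(≡3), b=5^-2·(≡3) mod 5; (3|5)=-1, (3|5)=-1; (−1)^{-4·-2·2}·(-1)^-2·(-1)^-4 = +1.
v=7: a=7^1·(≡5), b=7^3·(≡2) mod 7; (5|7)=-1, (2|7)=+1; (−1)^{1·3·3}·(-1)^3·(+1)^1 = +1.
v=∞: -232323 < 0 and -4222218 < 0  ⇒  (a,b)_∞ = -1.
v=11: a=11^4·(≡10), b=11^5·(≡10) mod 11; (10|11)=-1, (10|11)=-1; (−1)^{4·5·5}·(-1)^5·(-1)^4 = -1.
v=17: a=17^2·(≡2), b=17^4·(≡4) mod 17; (2|17)=+1, (4|17)=+1; (−1)^{2·4·8}·(+1)^4·(+1)^2 = +1.
v=2: v_2(a)=4, v_2(b)=-9; units ≡ 5, 3 (mod 8); ε·ε+αω+βω = 0·1+4·1+-9·1 ≡ 1  ⇒  (a,b)_2 = -1.
v=19: a=19^2·(≡9), b=19^3·(≡2) mod 19; (9|19)=+1, (2|19)=-1; (−1)^{2·3·9}·(+1)^3·(-1)^2 = +1.
v=23: a=23^3·(≡10), b=23^4·(≡22) mod 23; (10|23)=-1, (22|23)=-1; (−1)^{3·4·11}·(-1)^4·(-1)^3 = -1.
|Ram(-232323, -4222218)| = 6, even; anisotropic at {2, 11, 13, 23, 37, ∞}.

[2, 11, 13, 23, 37, inf]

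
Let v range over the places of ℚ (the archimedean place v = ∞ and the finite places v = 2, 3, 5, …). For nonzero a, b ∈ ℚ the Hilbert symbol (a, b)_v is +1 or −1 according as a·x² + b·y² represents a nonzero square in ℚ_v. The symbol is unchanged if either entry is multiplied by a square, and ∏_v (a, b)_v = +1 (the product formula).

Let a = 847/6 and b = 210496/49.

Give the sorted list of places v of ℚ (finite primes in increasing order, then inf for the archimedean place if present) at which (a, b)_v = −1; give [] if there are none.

(a, b) ≡ (42, 3289) mod (ℚ^×)²; places V = {2, 3, 7, 11, 13, 23, ∞}.
(a,b)_13: α=0, u≡9; β=1, v≡2 (mod 13); (9|13)=+1, (2|13)=-1; sign (−1)^0·+1^1·-1^0 = +1.
(a,b)_23: α=0, u≡7; β=1, v≡7 (mod 23); (7|23)=-1, (7|23)=-1; sign (−1)^0·-1^1·-1^0 = -1.
(a,b)_2: α=-1, β=6; u≡5, v≡1 (mod 8); ε(u)ε(v)=0·0, αω(v)=-1·0, βω(u)=6·1; sum ≡ 0  ⇒  +1.
(a,b)_11: α=2, u≡3; β=1, v≡8 (mod 11); (3|11)=+1, (8|11)=-1; sign (−1)^0·+1^1·-1^2 = +1.
(a,b)_∞: sgn(42)=+, sgn(3289)=+, so +1.
(a,b)_3: α=-1, u≡2; β=0, v≡1 (mod 3); (2|3)=-1, (1|3)=+1; sign (−1)^0·-1^0·+1^-1 = +1.
(a,b)_7: α=1, u≡5; β=-2, v≡6 (mod 7); (5|7)=-1, (6|7)=-1; sign (−1)^0·-1^-2·-1^1 = -1.
|Ram(42, 3289)| = 2, even; anisotropic at {7, 23}.

[7, 23]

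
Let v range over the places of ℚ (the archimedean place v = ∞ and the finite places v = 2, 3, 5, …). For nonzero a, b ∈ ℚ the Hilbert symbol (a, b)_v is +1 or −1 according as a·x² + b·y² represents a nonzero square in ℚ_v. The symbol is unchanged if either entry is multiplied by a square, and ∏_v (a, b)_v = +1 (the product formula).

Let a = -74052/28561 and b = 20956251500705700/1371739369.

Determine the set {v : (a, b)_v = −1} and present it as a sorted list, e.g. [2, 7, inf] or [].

(a, b) ≡ (-17, 34017) mod (ℚ^×)²; places V = {2, 3, 5, 7, 11, 13, 17, 19, 23, 29, 37, ∞}.
(a,b)_23: α=0, u≡3; β=1, v≡19 (mod 23); (3|23)=+1, (19|23)=-1; sign (−1)^0·+1^1·-1^0 = +1.
(a,b)_2: α=2, β=2; u≡7, v≡1 (mod 8); ε(u)ε(v)=1·0, αω(v)=2·0, βω(u)=2·0; sum ≡ 0  ⇒  +1.
(a,b)_∞: sgn(-17)=−, sgn(34017)=+, so +1.
(a,b)_11: α=2, u≡3; β=-2, v≡3 (mod 11); (3|11)=+1, (3|11)=+1; sign (−1)^0·+1^-2·+1^2 = +1.
(a,b)_37: α=0, u≡5; β=-2, v≡6 (mod 37); (5|37)=-1, (6|37)=-1; sign (−1)^0·-1^-2·-1^0 = +1.
(a,b)_29: α=0, u≡11; β=1, v≡4 (mod 29); (11|29)=-1, (4|29)=+1; sign (−1)^0·-1^1·+1^0 = -1.
(a,b)_7: α=0, u≡1; β=-2, v≡4 (mod 7); (1|7)=+1, (4|7)=+1; sign (−1)^0·+1^-2·+1^0 = +1.
(a,b)_17: α=1, u≡13; β=3, v≡7 (mod 17); (13|17)=+1, (7|17)=-1; sign (−1)^0·+1^3·-1^1 = -1.
(a,b)_3: α=2, u≡1; β=11, v≡2 (mod 3); (1|3)=+1, (2|3)=-1; sign (−1)^0·+1^11·-1^2 = +1.
(a,b)_13: α=-4, u≡9; β=-2, v≡9 (mod 13); (9|13)=+1, (9|13)=+1; sign (−1)^0·+1^-2·+1^-4 = +1.
(a,b)_19: α=0, u≡12; β=2, v≡1 (mod 19); (12|19)=-1, (1|19)=+1; sign (−1)^0·-1^2·+1^0 = +1.
(a,b)_5: α=0, u≡3; β=2, v≡2 (mod 5); (3|5)=-1, (2|5)=-1; sign (−1)^0·-1^2·-1^0 = +1.
Ram(-17, 34017) = {17, 29}; no ℚ_17-point on the conic.

[17, 29]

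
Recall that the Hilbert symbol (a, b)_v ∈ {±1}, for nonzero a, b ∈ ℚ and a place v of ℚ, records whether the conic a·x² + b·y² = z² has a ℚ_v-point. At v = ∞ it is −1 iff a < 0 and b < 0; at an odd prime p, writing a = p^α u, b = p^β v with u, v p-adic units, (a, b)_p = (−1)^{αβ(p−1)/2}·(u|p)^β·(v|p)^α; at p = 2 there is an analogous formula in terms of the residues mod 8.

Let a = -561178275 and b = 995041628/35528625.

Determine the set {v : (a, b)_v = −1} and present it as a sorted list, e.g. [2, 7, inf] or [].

[3, 7, 29, 31]

(a, b) ≡ (-26691, 41615) mod (ℚ^×)²; places V = {2, 3, 5, 7, 11, 19, 29, 31, 41, ∞}.
(a,b)_19: α=0, u≡6; β=2, v≡11 (mod 19); (6|19)=+1, (11|19)=+1; sign (−1)^0·+1^2·+1^0 = +1.
(a,b)_3: α=1, u≡1; β=-4, v≡2 (mod 3); (1|3)=+1, (2|3)=-1; sign (−1)^0·+1^-4·-1^1 = -1.
(a,b)_11: α=0, u≡2; β=-2, v≡10 (mod 11); (2|11)=-1, (10|11)=-1; sign (−1)^0·-1^-2·-1^0 = +1.
(a,b)_31: α=1, u≡18; β=0, v≡3 (mod 31); (18|31)=+1, (3|31)=-1; sign (−1)^0·+1^0·-1^1 = -1.
(a,b)_5: α=2, u≡4; β=-3, v≡2 (mod 5); (4|5)=+1, (2|5)=-1; sign (−1)^0·+1^-3·-1^2 = +1.
(a,b)_41: α=1, u≡1; β=1, v≡39 (mod 41); (1|41)=+1, (39|41)=+1; sign (−1)^0·+1^1·+1^1 = +1.
(a,b)_∞: sgn(-26691)=−, sgn(41615)=+, so +1.
(a,b)_29: α=2, u≡15; β=-1, v≡12 (mod 29); (15|29)=-1, (12|29)=-1; sign (−1)^0·-1^-1·-1^2 = -1.
(a,b)_7: α=1, u≡1; β=5, v≡2 (mod 7); (1|7)=+1, (2|7)=+1; sign (−1)^1·+1^5·+1^1 = -1.
(a,b)_2: α=0, β=2; u≡5, v≡7 (mod 8); ε(u)ε(v)=0·1, αω(v)=0·0, βω(u)=2·1; sum ≡ 0  ⇒  +1.
(-26691, 41615 / ℚ) ramifies at {3, 7, 29, 31}: a division algebra.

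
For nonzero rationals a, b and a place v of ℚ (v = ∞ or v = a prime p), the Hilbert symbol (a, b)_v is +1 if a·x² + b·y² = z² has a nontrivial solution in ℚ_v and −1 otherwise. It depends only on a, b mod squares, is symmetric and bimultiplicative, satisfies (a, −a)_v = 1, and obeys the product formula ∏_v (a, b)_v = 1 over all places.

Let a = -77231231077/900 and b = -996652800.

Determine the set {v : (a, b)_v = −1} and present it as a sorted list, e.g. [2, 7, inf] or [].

(a, b) ≡ (-13, -143) mod (ℚ^×)²; places V = {2, 3, 5, 7, 11, 13, ∞}.
(a,b)_11: α=4, u≡1; β=3, v≡3 (mod 11); (1|11)=+1, (3|11)=+1; sign (−1)^0·+1^3·+1^4 = +1.
(a,b)_13: α=3, u≡4; β=1, v≡2 (mod 13); (4|13)=+1, (2|13)=-1; sign (−1)^0·+1^1·-1^3 = -1.
(a,b)_∞: sgn(-13)=−, sgn(-143)=−, so -1.
(a,b)_5: α=-2, u≡3; β=2, v≡3 (mod 5); (3|5)=-1, (3|5)=-1; sign (−1)^0·-1^2·-1^-2 = +1.
(a,b)_7: α=4, u≡1; β=0, v≡4 (mod 7); (1|7)=+1, (4|7)=+1; sign (−1)^0·+1^0·+1^4 = +1.
(a,b)_2: α=-2, β=8; u≡3, v≡1 (mod 8); ε(u)ε(v)=1·0, αω(v)=-2·0, βω(u)=8·1; sum ≡ 0  ⇒  +1.
(a,b)_3: α=-2, u≡2; β=2, v≡1 (mod 3); (2|3)=-1, (1|3)=+1; sign (−1)^0·-1^2·+1^-2 = +1.
Ram(-13, -143) = {13, ∞}; no ℚ_13-point on the conic.

[13, inf]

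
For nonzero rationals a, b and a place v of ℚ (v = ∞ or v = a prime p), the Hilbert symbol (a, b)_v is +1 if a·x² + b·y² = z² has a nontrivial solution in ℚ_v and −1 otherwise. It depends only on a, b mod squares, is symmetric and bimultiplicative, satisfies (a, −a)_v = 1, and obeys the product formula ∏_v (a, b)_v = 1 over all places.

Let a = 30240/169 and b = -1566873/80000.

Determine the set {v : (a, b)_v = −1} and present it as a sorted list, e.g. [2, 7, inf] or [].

[7, 17]

(a, b) ≡ (210, -7106) mod (ℚ^×)²; places V = {2, 3, 5, 7, 11, 13, 17, 19, ∞}.
(a,b)_∞: sgn(210)=+, sgn(-7106)=−, so +1.
(a,b)_13: α=-2, u≡2; β=0, v≡11 (mod 13); (2|13)=-1, (11|13)=-1; sign (−1)^0·-1^0·-1^-2 = +1.
(a,b)_17: α=0, u≡3; β=1, v≡6 (mod 17); (3|17)=-1, (6|17)=-1; sign (−1)^0·-1^1·-1^0 = -1.
(a,b)_5: α=1, u≡2; β=-4, v≡4 (mod 5); (2|5)=-1, (4|5)=+1; sign (−1)^0·-1^-4·+1^1 = +1.
(a,b)_19: α=0, u≡4; β=1, v≡5 (mod 19); (4|19)=+1, (5|19)=+1; sign (−1)^0·+1^1·+1^0 = +1.
(a,b)_7: α=1, u≡1; β=2, v≡5 (mod 7); (1|7)=+1, (5|7)=-1; sign (−1)^0·+1^2·-1^1 = -1.
(a,b)_2: α=5, β=-7; u≡1, v≡7 (mod 8); ε(u)ε(v)=0·1, αω(v)=5·0, βω(u)=-7·0; sum ≡ 0  ⇒  +1.
(a,b)_11: α=0, u≡3; β=1, v≡5 (mod 11); (3|11)=+1, (5|11)=+1; sign (−1)^0·+1^1·+1^0 = +1.
(a,b)_3: α=3, u≡1; β=2, v≡1 (mod 3); (1|3)=+1, (1|3)=+1; sign (−1)^0·+1^2·+1^3 = +1.
|Ram(210, -7106)| = 2, even; anisotropic at {7, 17}.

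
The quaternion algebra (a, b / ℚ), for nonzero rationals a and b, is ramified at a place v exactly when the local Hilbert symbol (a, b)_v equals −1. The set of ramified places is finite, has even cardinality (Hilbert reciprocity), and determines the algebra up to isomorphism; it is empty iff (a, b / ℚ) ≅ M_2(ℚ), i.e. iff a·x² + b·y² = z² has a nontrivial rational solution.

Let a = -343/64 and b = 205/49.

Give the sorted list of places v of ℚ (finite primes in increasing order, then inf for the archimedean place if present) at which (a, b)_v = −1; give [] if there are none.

Mod squares: a ≡ -7, b ≡ 205. Check v ∈ {∞, 2, 5, 7, 41}.
v=41: a=41^0·(≡35), b=41^1·(≡16) mod 41; (35|41)=-1, (16|41)=+1; (−1)^{0·1·20}·(-1)^1·(+1)^0 = -1.
v=∞: -7 < 0 and 205 > 0  ⇒  (a,b)_∞ = +1.
v=5: a=5^0·(≡3), b=5^1·(≡4) mod 5; (3|5)=-1, (4|5)=+1; (−1)^{0·1·2}·(-1)^1·(+1)^0 = -1.
v=2: v_2(a)=-6, v_2(b)=0; units ≡ 1, 5 (mod 8); ε·ε+αω+βω = 0·0+-6·1+0·0 ≡ 0  ⇒  (a,b)_2 = +1.
v=7: a=7^3·(≡6), b=7^-2·(≡2) mod 7; (6|7)=-1, (2|7)=+1; (−1)^{3·-2·3}·(-1)^-2·(+1)^3 = +1.
(-7, 205 / ℚ) ramifies at {5, 41}: a division algebra.

[5, 41]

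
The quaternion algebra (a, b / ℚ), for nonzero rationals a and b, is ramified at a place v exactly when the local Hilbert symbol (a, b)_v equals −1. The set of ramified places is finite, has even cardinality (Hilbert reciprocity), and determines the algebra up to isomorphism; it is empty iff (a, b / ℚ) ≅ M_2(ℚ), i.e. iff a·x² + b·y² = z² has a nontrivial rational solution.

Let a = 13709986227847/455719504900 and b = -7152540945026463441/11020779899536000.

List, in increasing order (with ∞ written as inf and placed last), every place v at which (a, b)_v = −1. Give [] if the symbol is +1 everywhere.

[2, 5]

Mod squares: a ≡ 7, b ≡ -10. Check v ∈ {∞, 2, 3, 5, 7, 11, 13, 17, 19}.
v=2: v_2(a)=-2, v_2(b)=-7; units ≡ 7, 3 (mod 8); ε·ε+αω+βω = 1·1+-2·1+-7·0 ≡ 1  ⇒  (a,b)_2 = -1.
v=7: a=7^5·(≡4), b=7^8·(≡2) mod 7; (4|7)=+1, (2|7)=+1; (−1)^{5·8·3}·(+1)^8·(+1)^5 = +1.
v=11: a=11^-2·(≡8), b=11^-4·(≡1) mod 11; (8|11)=-1, (1|11)=+1; (−1)^{-2·-4·5}·(-1)^-4·(+1)^-2 = +1.
v=19: a=19^-4·(≡17), b=19^-6·(≡11) mod 19; (17|19)=+1, (11|19)=+1; (−1)^{-4·-6·9}·(+1)^-6·(+1)^-4 = +1.
v=∞: 7 > 0 and -10 < 0  ⇒  (a,b)_∞ = +1.
v=17: a=17^-2·(≡7), b=17^0·(≡14) mod 17; (7|17)=-1, (14|17)=-1; (−1)^{-2·0·8}·(-1)^0·(-1)^-2 = +1.
v=13: a=13^8·(≡5), b=13^10·(≡10) mod 13; (5|13)=-1, (10|13)=+1; (−1)^{8·10·6}·(-1)^10·(+1)^8 = +1.
v=5: a=5^-2·(≡2), b=5^-3·(≡3) mod 5; (2|5)=-1, (3|5)=-1; (−1)^{-2·-3·2}·(-1)^-3·(-1)^-2 = -1.
v=3: a=3^0·(≡1), b=3^2·(≡2) mod 3; (1|3)=+1, (2|3)=-1; (−1)^{0·2·1}·(+1)^2·(-1)^0 = +1.
|Ram(7, -10)| = 2, even; anisotropic at {2, 5}.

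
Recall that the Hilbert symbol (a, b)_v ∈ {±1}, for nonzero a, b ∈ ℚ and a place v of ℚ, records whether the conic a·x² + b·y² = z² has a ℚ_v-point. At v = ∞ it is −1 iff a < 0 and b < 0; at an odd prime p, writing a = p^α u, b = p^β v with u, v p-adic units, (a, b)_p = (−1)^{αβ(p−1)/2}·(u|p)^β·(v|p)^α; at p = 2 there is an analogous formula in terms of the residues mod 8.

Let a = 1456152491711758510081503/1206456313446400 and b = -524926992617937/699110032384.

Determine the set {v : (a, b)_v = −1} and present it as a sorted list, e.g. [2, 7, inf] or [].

(a, b) ≡ (23, -342953) mod (ℚ^×)²; places V = {2, 3, 5, 7, 13, 17, 23, 29, 31, 37, 53, ∞}.
(a,b)_37: α=2, u≡2; β=1, v≡31 (mod 37); (2|37)=-1, (31|37)=-1; sign (−1)^0·-1^1·-1^2 = -1.
(a,b)_23: α=5, u≡1; β=3, v≡9 (mod 23); (1|23)=+1, (9|23)=+1; sign (−1)^1·+1^3·+1^5 = -1.
(a,b)_13: α=2, u≡4; β=1, v≡9 (mod 13); (4|13)=+1, (9|13)=+1; sign (−1)^0·+1^1·+1^2 = +1.
(a,b)_29: α=0, u≡5; β=-2, v≡13 (mod 29); (5|29)=+1, (13|29)=+1; sign (−1)^0·+1^-2·+1^0 = +1.
(a,b)_31: α=4, u≡23; β=1, v≡8 (mod 31); (23|31)=-1, (8|31)=+1; sign (−1)^0·-1^1·+1^4 = -1.
(a,b)_∞: sgn(23)=+, sgn(-342953)=−, so +1.
(a,b)_7: α=6, u≡1; β=2, v≡3 (mod 7); (1|7)=+1, (3|7)=-1; sign (−1)^0·+1^2·-1^6 = +1.
(a,b)_17: α=0, u≡7; β=-2, v≡3 (mod 17); (7|17)=-1, (3|17)=-1; sign (−1)^0·-1^-2·-1^0 = +1.
(a,b)_53: α=-2, u≡35; β=-2, v≡29 (mod 53); (35|53)=-1, (29|53)=+1; sign (−1)^0·-1^-2·+1^-2 = +1.
(a,b)_5: α=-2, u≡3; β=0, v≡2 (mod 5); (3|5)=-1, (2|5)=-1; sign (−1)^0·-1^0·-1^-2 = +1.
(a,b)_2: α=-34, β=-10; u≡7, v≡7 (mod 8); ε(u)ε(v)=1·1, αω(v)=-34·0, βω(u)=-10·0; sum ≡ 1  ⇒  -1.
(a,b)_3: α=2, u≡2; β=10, v≡1 (mod 3); (2|3)=-1, (1|3)=+1; sign (−1)^0·-1^10·+1^2 = +1.
(23, -342953 / ℚ) ramifies at {2, 23, 31, 37}: a division algebra.

[2, 23, 31, 37]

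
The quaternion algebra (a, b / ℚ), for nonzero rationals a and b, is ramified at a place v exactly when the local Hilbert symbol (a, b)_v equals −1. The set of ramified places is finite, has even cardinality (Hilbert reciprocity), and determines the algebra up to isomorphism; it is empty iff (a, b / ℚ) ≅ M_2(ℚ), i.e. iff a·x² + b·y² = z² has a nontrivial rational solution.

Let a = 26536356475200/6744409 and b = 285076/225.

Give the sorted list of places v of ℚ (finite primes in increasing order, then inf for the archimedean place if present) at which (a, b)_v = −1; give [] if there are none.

Mod squares: a ≡ 10013, b ≡ 589. Check v ∈ {∞, 2, 3, 5, 7, 11, 13, 17, 19, 31, 53}.
v=3: a=3^4·(≡2), b=3^-2·(≡1) mod 3; (2|3)=-1, (1|3)=+1; (−1)^{4·-2·1}·(-1)^-2·(+1)^4 = +1.
v=53: a=53^-2·(≡47), b=53^0·(≡44) mod 53; (47|53)=+1, (44|53)=+1; (−1)^{-2·0·26}·(+1)^0·(+1)^-2 = +1.
v=∞: 10013 > 0 and 589 > 0  ⇒  (a,b)_∞ = +1.
v=7: a=7^-4·(≡6), b=7^0·(≡1) mod 7; (6|7)=-1, (1|7)=+1; (−1)^{-4·0·3}·(-1)^0·(+1)^-4 = +1.
v=31: a=31^1·(≡3), b=31^1·(≡18) mod 31; (3|31)=-1, (18|31)=+1; (−1)^{1·1·15}·(-1)^1·(+1)^1 = +1.
v=2: v_2(a)=6, v_2(b)=2; units ≡ 5, 5 (mod 8); ε·ε+αω+βω = 0·0+6·1+2·1 ≡ 0  ⇒  (a,b)_2 = +1.
v=19: a=19^1·(≡3), b=19^1·(≡2) mod 19; (3|19)=-1, (2|19)=-1; (−1)^{1·1·9}·(-1)^1·(-1)^1 = -1.
v=5: a=5^2·(≡2), b=5^-2·(≡4) mod 5; (2|5)=-1, (4|5)=+1; (−1)^{2·-2·2}·(-1)^-2·(+1)^2 = +1.
v=13: a=13^2·(≡4), b=13^0·(≡3) mod 13; (4|13)=+1, (3|13)=+1; (−1)^{2·0·6}·(+1)^0·(+1)^2 = +1.
v=17: a=17^1·(≡11), b=17^0·(≡5) mod 17; (11|17)=-1, (5|17)=-1; (−1)^{1·0·8}·(-1)^0·(-1)^1 = -1.
v=11: a=11^2·(≡9), b=11^2·(≡7) mod 11; (9|11)=+1, (7|11)=-1; (−1)^{2·2·5}·(+1)^2·(-1)^2 = +1.
(10013, 589 / ℚ) ramifies at {17, 19}: a division algebra.

[17, 19]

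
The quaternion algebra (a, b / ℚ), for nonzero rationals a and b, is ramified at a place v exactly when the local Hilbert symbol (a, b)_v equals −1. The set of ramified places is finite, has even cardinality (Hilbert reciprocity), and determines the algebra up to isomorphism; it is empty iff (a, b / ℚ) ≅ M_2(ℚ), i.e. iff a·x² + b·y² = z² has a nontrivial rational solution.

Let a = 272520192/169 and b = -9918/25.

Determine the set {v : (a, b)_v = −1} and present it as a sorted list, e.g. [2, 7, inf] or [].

[2, 3]

(a, b) ≡ (266133, -1102) mod (ℚ^×)²; places V = {2, 3, 5, 7, 13, 19, 23, 29, ∞}.
(a,b)_2: α=10, β=1; u≡5, v≡1 (mod 8); ε(u)ε(v)=0·0, αω(v)=10·0, βω(u)=1·1; sum ≡ 1  ⇒  -1.
(a,b)_7: α=1, u≡4; β=0, v≡2 (mod 7); (4|7)=+1, (2|7)=+1; sign (−1)^0·+1^0·+1^1 = +1.
(a,b)_3: α=1, u≡1; β=2, v≡2 (mod 3); (1|3)=+1, (2|3)=-1; sign (−1)^0·+1^2·-1^1 = -1.
(a,b)_23: α=1, u≡3; β=0, v≡9 (mod 23); (3|23)=+1, (9|23)=+1; sign (−1)^0·+1^0·+1^1 = +1.
(a,b)_5: α=0, u≡3; β=-2, v≡2 (mod 5); (3|5)=-1, (2|5)=-1; sign (−1)^0·-1^-2·-1^0 = +1.
(a,b)_∞: sgn(266133)=+, sgn(-1102)=−, so +1.
(a,b)_29: α=1, u≡23; β=1, v≡13 (mod 29); (23|29)=+1, (13|29)=+1; sign (−1)^0·+1^1·+1^1 = +1.
(a,b)_13: α=-2, u≡9; β=0, v≡12 (mod 13); (9|13)=+1, (12|13)=+1; sign (−1)^0·+1^0·+1^-2 = +1.
(a,b)_19: α=1, u≡4; β=1, v≡8 (mod 19); (4|19)=+1, (8|19)=-1; sign (−1)^1·+1^1·-1^1 = +1.
(266133, -1102 / ℚ) ramifies at {2, 3}: a division algebra.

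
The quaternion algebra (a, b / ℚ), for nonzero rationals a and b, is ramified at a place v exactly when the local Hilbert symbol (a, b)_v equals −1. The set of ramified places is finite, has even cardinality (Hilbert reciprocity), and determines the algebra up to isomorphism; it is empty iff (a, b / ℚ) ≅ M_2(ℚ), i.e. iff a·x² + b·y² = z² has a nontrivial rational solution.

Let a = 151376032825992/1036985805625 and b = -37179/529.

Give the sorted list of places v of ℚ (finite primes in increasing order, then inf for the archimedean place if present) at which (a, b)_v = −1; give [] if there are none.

[2, 3]

(a, b) ≡ (2, -51) mod (ℚ^×)²; places V = {2, 3, 5, 7, 11, 13, 17, 23, ∞}.
(a,b)_5: α=-4, u≡3; β=0, v≡4 (mod 5); (3|5)=-1, (4|5)=+1; sign (−1)^0·-1^0·+1^-4 = +1.
(a,b)_∞: sgn(2)=+, sgn(-51)=−, so +1.
(a,b)_13: α=2, u≡8; β=0, v≡3 (mod 13); (8|13)=-1, (3|13)=+1; sign (−1)^0·-1^0·+1^2 = +1.
(a,b)_23: α=-4, u≡18; β=-2, v≡12 (mod 23); (18|23)=+1, (12|23)=+1; sign (−1)^0·+1^-2·+1^-4 = +1.
(a,b)_3: α=18, u≡2; β=7, v≡1 (mod 3); (2|3)=-1, (1|3)=+1; sign (−1)^0·-1^7·+1^18 = -1.
(a,b)_7: α=-2, u≡2; β=0, v≡3 (mod 7); (2|7)=+1, (3|7)=-1; sign (−1)^0·+1^0·-1^-2 = +1.
(a,b)_2: α=3, β=0; u≡1, v≡5 (mod 8); ε(u)ε(v)=0·0, αω(v)=3·1, βω(u)=0·0; sum ≡ 1  ⇒  -1.
(a,b)_11: α=-2, u≡7; β=0, v≡1 (mod 11); (7|11)=-1, (1|11)=+1; sign (−1)^0·-1^0·+1^-2 = +1.
(a,b)_17: α=2, u≡1; β=1, v≡3 (mod 17); (1|17)=+1, (3|17)=-1; sign (−1)^0·+1^1·-1^2 = +1.
|Ram(2, -51)| = 2, even; anisotropic at {2, 3}.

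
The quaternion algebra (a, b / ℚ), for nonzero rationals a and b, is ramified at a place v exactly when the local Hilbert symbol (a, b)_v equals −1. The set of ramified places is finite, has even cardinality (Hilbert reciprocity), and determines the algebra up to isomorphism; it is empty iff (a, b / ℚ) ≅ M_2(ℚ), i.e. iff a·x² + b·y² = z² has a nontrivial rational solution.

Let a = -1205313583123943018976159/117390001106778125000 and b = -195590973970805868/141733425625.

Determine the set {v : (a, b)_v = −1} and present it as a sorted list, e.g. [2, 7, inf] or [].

[2, 13, 29, inf]

(a, b) ≡ (-5278, -203) mod (ℚ^×)²; places V = {2, 3, 5, 7, 11, 13, 17, 29, 37, ∞}.
(a,b)_7: α=1, u≡1; β=1, v≡5 (mod 7); (1|7)=+1, (5|7)=-1; sign (−1)^1·+1^1·-1^1 = +1.
(a,b)_11: α=-4, u≡2; β=-2, v≡8 (mod 11); (2|11)=-1, (8|11)=-1; sign (−1)^0·-1^-2·-1^-4 = +1.
(a,b)_29: α=1, u≡14; β=1, v≡6 (mod 29); (14|29)=-1, (6|29)=+1; sign (−1)^0·-1^1·+1^1 = -1.
(a,b)_37: α=-6, u≡14; β=-4, v≡24 (mod 37); (14|37)=-1, (24|37)=-1; sign (−1)^0·-1^-4·-1^-6 = +1.
(a,b)_13: α=3, u≡1; β=2, v≡5 (mod 13); (1|13)=+1, (5|13)=-1; sign (−1)^0·+1^2·-1^3 = -1.
(a,b)_2: α=-3, β=2; u≡1, v≡5 (mod 8); ε(u)ε(v)=0·0, αω(v)=-3·1, βω(u)=2·0; sum ≡ 1  ⇒  -1.
(a,b)_3: α=18, u≡2; β=10, v≡1 (mod 3); (2|3)=-1, (1|3)=+1; sign (−1)^0·-1^10·+1^18 = +1.
(a,b)_∞: sgn(-5278)=−, sgn(-203)=−, so -1.
(a,b)_17: α=8, u≡8; β=6, v≡16 (mod 17); (8|17)=+1, (16|17)=+1; sign (−1)^0·+1^6·+1^8 = +1.
(a,b)_5: α=-8, u≡3; β=-4, v≡2 (mod 5); (3|5)=-1, (2|5)=-1; sign (−1)^0·-1^-4·-1^-8 = +1.
Ram(-5278, -203) = {2, 13, 29, ∞}; no ℚ_2-point on the conic.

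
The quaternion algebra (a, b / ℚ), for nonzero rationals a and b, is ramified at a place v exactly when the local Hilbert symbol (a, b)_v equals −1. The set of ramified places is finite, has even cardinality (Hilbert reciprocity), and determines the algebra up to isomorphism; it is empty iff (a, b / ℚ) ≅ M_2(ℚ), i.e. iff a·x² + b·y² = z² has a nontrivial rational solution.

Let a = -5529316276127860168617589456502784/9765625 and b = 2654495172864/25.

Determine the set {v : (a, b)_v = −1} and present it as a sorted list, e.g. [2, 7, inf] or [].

[11, 19]

(a, b) ≡ (-6479, 41) mod (ℚ^×)²; places V = {2, 3, 5, 11, 19, 31, 41, ∞}.
(a,b)_2: α=22, β=8; u≡1, v≡1 (mod 8); ε(u)ε(v)=0·0, αω(v)=22·0, βω(u)=8·0; sum ≡ 0  ⇒  +1.
(a,b)_∞: sgn(-6479)=−, sgn(41)=+, so +1.
(a,b)_41: α=2, u≡31; β=1, v≡10 (mod 41); (31|41)=+1, (10|41)=+1; sign (−1)^0·+1^1·+1^2 = +1.
(a,b)_19: α=5, u≡16; β=2, v≡14 (mod 19); (16|19)=+1, (14|19)=-1; sign (−1)^0·+1^2·-1^5 = -1.
(a,b)_5: α=-10, u≡1; β=-2, v≡4 (mod 5); (1|5)=+1, (4|5)=+1; sign (−1)^0·+1^-2·+1^-10 = +1.
(a,b)_31: α=9, u≡8; β=2, v≡1 (mod 31); (8|31)=+1, (1|31)=+1; sign (−1)^0·+1^2·+1^9 = +1.
(a,b)_3: α=2, u≡1; β=6, v≡2 (mod 3); (1|3)=+1, (2|3)=-1; sign (−1)^0·+1^6·-1^2 = +1.
(a,b)_11: α=3, u≡3; β=0, v≡6 (mod 11); (3|11)=+1, (6|11)=-1; sign (−1)^0·+1^0·-1^3 = -1.
(-6479, 41 / ℚ) ramifies at {11, 19}: a division algebra.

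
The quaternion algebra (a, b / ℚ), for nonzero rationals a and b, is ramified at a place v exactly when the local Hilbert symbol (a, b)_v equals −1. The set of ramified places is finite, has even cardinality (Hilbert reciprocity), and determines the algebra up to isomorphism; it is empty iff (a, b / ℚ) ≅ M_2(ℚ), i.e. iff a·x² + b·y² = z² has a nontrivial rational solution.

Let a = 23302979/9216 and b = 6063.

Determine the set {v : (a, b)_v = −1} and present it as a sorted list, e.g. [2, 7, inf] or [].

[2, 3, 29, 43]

(a, b) ≡ (899, 6063) mod (ℚ^×)²; places V = {2, 3, 7, 23, 29, 31, 43, 47, ∞}.
(a,b)_23: α=2, u≡9; β=0, v≡14 (mod 23); (9|23)=+1, (14|23)=-1; sign (−1)^0·+1^0·-1^2 = +1.
(a,b)_47: α=0, u≡36; β=1, v≡35 (mod 47); (36|47)=+1, (35|47)=-1; sign (−1)^0·+1^1·-1^0 = +1.
(a,b)_3: α=-2, u≡2; β=1, v≡2 (mod 3); (2|3)=-1, (2|3)=-1; sign (−1)^0·-1^1·-1^-2 = -1.
(a,b)_31: α=1, u≡23; β=0, v≡18 (mod 31); (23|31)=-1, (18|31)=+1; sign (−1)^0·-1^0·+1^1 = +1.
(a,b)_∞: sgn(899)=+, sgn(6063)=+, so +1.
(a,b)_7: α=2, u≡3; β=0, v≡1 (mod 7); (3|7)=-1, (1|7)=+1; sign (−1)^0·-1^0·+1^2 = +1.
(a,b)_29: α=1, u≡21; β=0, v≡2 (mod 29); (21|29)=-1, (2|29)=-1; sign (−1)^0·-1^0·-1^1 = -1.
(a,b)_43: α=0, u≡33; β=1, v≡12 (mod 43); (33|43)=-1, (12|43)=-1; sign (−1)^0·-1^1·-1^0 = -1.
(a,b)_2: α=-10, β=0; u≡3, v≡7 (mod 8); ε(u)ε(v)=1·1, αω(v)=-10·0, βω(u)=0·1; sum ≡ 1  ⇒  -1.
|Ram(899, 6063)| = 4, even; anisotropic at {2, 3, 29, 43}.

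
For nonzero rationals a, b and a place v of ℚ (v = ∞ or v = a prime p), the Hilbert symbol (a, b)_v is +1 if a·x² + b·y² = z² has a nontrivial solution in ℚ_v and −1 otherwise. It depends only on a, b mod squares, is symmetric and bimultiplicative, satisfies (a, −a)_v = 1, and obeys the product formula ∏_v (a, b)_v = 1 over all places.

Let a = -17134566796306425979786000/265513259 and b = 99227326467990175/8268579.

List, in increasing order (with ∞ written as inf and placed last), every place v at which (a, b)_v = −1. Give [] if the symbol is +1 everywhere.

[5, 11]

(a, b) ≡ (-12212915, 2717) mod (ℚ^×)²; places V = {2, 3, 5, 7, 11, 13, 17, 19, 29, 31, ∞}.
(a,b)_11: α=-1, u≡4; β=-1, v≡1 (mod 11); (4|11)=+1, (1|11)=+1; sign (−1)^1·+1^-1·+1^-1 = -1.
(a,b)_2: α=4, β=0; u≡5, v≡5 (mod 8); ε(u)ε(v)=0·0, αω(v)=4·1, βω(u)=0·1; sum ≡ 0  ⇒  +1.
(a,b)_19: α=1, u≡5; β=1, v≡12 (mod 19); (5|19)=+1, (12|19)=-1; sign (−1)^1·+1^1·-1^1 = +1.
(a,b)_∞: sgn(-12212915)=−, sgn(2717)=+, so +1.
(a,b)_7: α=10, u≡6; β=6, v≡4 (mod 7); (6|7)=-1, (4|7)=+1; sign (−1)^0·-1^6·+1^10 = +1.
(a,b)_5: α=3, u≡3; β=2, v≡3 (mod 5); (3|5)=-1, (3|5)=-1; sign (−1)^0·-1^2·-1^3 = -1.
(a,b)_29: α=3, u≡12; β=2, v≡6 (mod 29); (12|29)=-1, (6|29)=+1; sign (−1)^0·-1^2·+1^3 = +1.
(a,b)_3: α=0, u≡1; β=-2, v≡2 (mod 3); (1|3)=+1, (2|3)=-1; sign (−1)^0·+1^-2·-1^0 = +1.
(a,b)_13: α=3, u≡3; β=3, v≡9 (mod 13); (3|13)=+1, (9|13)=+1; sign (−1)^0·+1^3·+1^3 = +1.
(a,b)_17: α=-6, u≡9; β=-4, v≡14 (mod 17); (9|17)=+1, (14|17)=-1; sign (−1)^0·+1^-4·-1^-6 = +1.
(a,b)_31: α=3, u≡1; β=2, v≡1 (mod 31); (1|31)=+1, (1|31)=+1; sign (−1)^0·+1^2·+1^3 = +1.
Ram(-12212915, 2717) = {5, 11}; no ℚ_5-point on the conic.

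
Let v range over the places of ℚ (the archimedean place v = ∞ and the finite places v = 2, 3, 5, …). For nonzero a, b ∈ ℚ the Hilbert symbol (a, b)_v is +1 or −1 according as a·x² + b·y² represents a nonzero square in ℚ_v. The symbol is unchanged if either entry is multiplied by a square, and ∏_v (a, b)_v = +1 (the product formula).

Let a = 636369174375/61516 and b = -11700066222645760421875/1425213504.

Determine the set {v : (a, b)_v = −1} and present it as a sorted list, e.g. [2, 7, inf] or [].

Mod squares: a ≡ 414141, b ≡ -43. Check v ∈ {∞, 2, 3, 5, 7, 11, 13, 17, 37, 41, 43}.
v=∞: 414141 > 0 and -43 < 0  ⇒  (a,b)_∞ = +1.
v=17: a=17^0·(≡1), b=17^4·(≡1) mod 17; (1|17)=+1, (1|17)=+1; (−1)^{0·4·8}·(+1)^4·(+1)^0 = +1.
v=13: a=13^-3·(≡6), b=13^-2·(≡10) mod 13; (6|13)=-1, (10|13)=+1; (−1)^{-3·-2·6}·(-1)^-2·(+1)^-3 = +1.
v=37: a=37^1·(≡5), b=37^2·(≡20) mod 37; (5|37)=-1, (20|37)=-1; (−1)^{1·2·18}·(-1)^2·(-1)^1 = -1.
v=43: a=43^2·(≡33), b=43^3·(≡18) mod 43; (33|43)=-1, (18|43)=-1; (−1)^{2·3·21}·(-1)^3·(-1)^2 = -1.
v=5: a=5^4·(≡4), b=5^6·(≡2) mod 5; (4|5)=+1, (2|5)=-1; (−1)^{4·6·2}·(+1)^6·(-1)^4 = +1.
v=7: a=7^-1·(≡6), b=7^2·(≡5) mod 7; (6|7)=-1, (5|7)=-1; (−1)^{-1·2·3}·(-1)^2·(-1)^-1 = -1.
v=41: a=41^1·(≡19), b=41^2·(≡25) mod 41; (19|41)=-1, (25|41)=+1; (−1)^{1·2·20}·(-1)^2·(+1)^1 = +1.
v=3: a=3^1·(≡2), b=3^-2·(≡2) mod 3; (2|3)=-1, (2|3)=-1; (−1)^{1·-2·1}·(-1)^-2·(-1)^1 = -1.
v=2: v_2(a)=-2, v_2(b)=-6; units ≡ 5, 5 (mod 8); ε·ε+αω+βω = 0·0+-2·1+-6·1 ≡ 0  ⇒  (a,b)_2 = +1.
v=11: a=11^2·(≡7), b=11^-4·(≡1) mod 11; (7|11)=-1, (1|11)=+1; (−1)^{2·-4·5}·(-1)^-4·(+1)^2 = +1.
Ram(414141, -43) = {3, 7, 37, 43}; no ℚ_3-point on the conic.

[3, 7, 37, 43]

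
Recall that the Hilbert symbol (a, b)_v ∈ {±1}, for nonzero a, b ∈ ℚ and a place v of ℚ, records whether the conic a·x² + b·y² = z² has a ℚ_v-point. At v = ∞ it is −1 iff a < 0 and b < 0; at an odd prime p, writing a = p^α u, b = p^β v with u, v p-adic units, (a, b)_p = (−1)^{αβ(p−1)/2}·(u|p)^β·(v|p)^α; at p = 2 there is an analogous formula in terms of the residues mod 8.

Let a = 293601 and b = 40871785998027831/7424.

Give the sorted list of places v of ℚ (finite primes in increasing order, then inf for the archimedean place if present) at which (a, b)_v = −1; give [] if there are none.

[3, 7, 11, 19, 31, 37]

(a, b) ≡ (293601, 4440961371) mod (ℚ^×)²; places V = {2, 3, 7, 11, 17, 19, 23, 29, 31, 37, 41, ∞}.
(a,b)_2: α=0, β=-8; u≡1, v≡3 (mod 8); ε(u)ε(v)=0·1, αω(v)=0·1, βω(u)=-8·0; sum ≡ 0  ⇒  +1.
(a,b)_7: α=1, u≡6; β=1, v≡3 (mod 7); (6|7)=-1, (3|7)=-1; sign (−1)^1·-1^1·-1^1 = -1.
(a,b)_29: α=0, u≡5; β=-1, v≡12 (mod 29); (5|29)=+1, (12|29)=-1; sign (−1)^0·+1^-1·-1^0 = +1.
(a,b)_3: α=1, u≡1; β=1, v≡1 (mod 3); (1|3)=+1, (1|3)=+1; sign (−1)^1·+1^1·+1^1 = -1.
(a,b)_31: α=1, u≡16; β=4, v≡6 (mod 31); (16|31)=+1, (6|31)=-1; sign (−1)^0·+1^4·-1^1 = -1.
(a,b)_19: α=0, u≡13; β=1, v≡4 (mod 19); (13|19)=-1, (4|19)=+1; sign (−1)^0·-1^1·+1^0 = -1.
(a,b)_23: α=0, u≡6; β=1, v≡16 (mod 23); (6|23)=+1, (16|23)=+1; sign (−1)^0·+1^1·+1^0 = +1.
(a,b)_11: α=1, u≡5; β=1, v≡1 (mod 11); (5|11)=+1, (1|11)=+1; sign (−1)^1·+1^1·+1^1 = -1.
(a,b)_17: α=0, u≡11; β=2, v≡10 (mod 17); (11|17)=-1, (10|17)=-1; sign (−1)^0·-1^2·-1^0 = +1.
(a,b)_37: α=0, u≡6; β=1, v≡18 (mod 37); (6|37)=-1, (18|37)=-1; sign (−1)^0·-1^1·-1^0 = -1.
(a,b)_∞: sgn(293601)=+, sgn(4440961371)=+, so +1.
(a,b)_41: α=1, u≡27; β=1, v≡26 (mod 41); (27|41)=-1, (26|41)=-1; sign (−1)^0·-1^1·-1^1 = +1.
(293601, 4440961371 / ℚ) ramifies at {3, 7, 11, 19, 31, 37}: a division algebra.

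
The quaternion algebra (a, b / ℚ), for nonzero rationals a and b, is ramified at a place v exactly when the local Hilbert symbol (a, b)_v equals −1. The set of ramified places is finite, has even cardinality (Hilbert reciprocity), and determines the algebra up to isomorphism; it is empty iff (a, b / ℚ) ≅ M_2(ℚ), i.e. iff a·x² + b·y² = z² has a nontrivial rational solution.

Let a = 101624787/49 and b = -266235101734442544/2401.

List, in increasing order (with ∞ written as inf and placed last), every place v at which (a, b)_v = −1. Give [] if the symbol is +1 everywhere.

Mod squares: a ≡ 139403, b ≡ -11. Check v ∈ {∞, 2, 3, 7, 11, 19, 23, 29, 31}.
v=2: v_2(a)=0, v_2(b)=4; units ≡ 3, 5 (mod 8); ε·ε+αω+βω = 1·0+0·1+4·1 ≡ 0  ⇒  (a,b)_2 = +1.
v=7: a=7^-2·(≡5), b=7^-4·(≡3) mod 7; (5|7)=-1, (3|7)=-1; (−1)^{-2·-4·3}·(-1)^-4·(-1)^-2 = +1.
v=23: a=23^1·(≡18), b=23^2·(≡2) mod 23; (18|23)=+1, (2|23)=+1; (−1)^{1·2·11}·(+1)^2·(+1)^1 = +1.
v=19: a=19^1·(≡14), b=19^2·(≡2) mod 19; (14|19)=-1, (2|19)=-1; (−1)^{1·2·9}·(-1)^2·(-1)^1 = -1.
v=29: a=29^1·(≡16), b=29^2·(≡14) mod 29; (16|29)=+1, (14|29)=-1; (−1)^{1·2·14}·(+1)^2·(-1)^1 = -1.
v=∞: 139403 > 0 and -11 < 0  ⇒  (a,b)_∞ = +1.
v=11: a=11^1·(≡5), b=11^3·(≡10) mod 11; (5|11)=+1, (10|11)=-1; (−1)^{1·3·5}·(+1)^3·(-1)^1 = +1.
v=3: a=3^6·(≡2), b=3^4·(≡1) mod 3; (2|3)=-1, (1|3)=+1; (−1)^{6·4·1}·(-1)^4·(+1)^6 = +1.
v=31: a=31^0·(≡24), b=31^2·(≡9) mod 31; (24|31)=-1, (9|31)=+1; (−1)^{0·2·15}·(-1)^2·(+1)^0 = +1.
Ram(139403, -11) = {19, 29}; no ℚ_19-point on the conic.

[19, 29]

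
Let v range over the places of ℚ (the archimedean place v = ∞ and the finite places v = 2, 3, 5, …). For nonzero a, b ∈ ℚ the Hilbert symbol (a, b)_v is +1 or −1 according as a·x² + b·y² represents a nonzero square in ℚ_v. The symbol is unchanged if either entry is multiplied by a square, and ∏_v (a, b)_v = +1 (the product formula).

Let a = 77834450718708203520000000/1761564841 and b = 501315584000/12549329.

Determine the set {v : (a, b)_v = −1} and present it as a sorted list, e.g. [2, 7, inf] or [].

Mod squares: a ≡ 1105, b ≡ 198835. Check v ∈ {∞, 2, 3, 5, 7, 11, 13, 17, 19, 23, 47}.
v=7: a=7^2·(≡6), b=7^1·(≡6) mod 7; (6|7)=-1, (6|7)=-1; (−1)^{2·1·3}·(-1)^1·(-1)^2 = -1.
v=47: a=47^-4·(≡8), b=47^-2·(≡37) mod 47; (8|47)=+1, (37|47)=+1; (−1)^{-4·-2·23}·(+1)^-2·(+1)^-4 = +1.
v=23: a=23^0·(≡16), b=23^-1·(≡11) mod 23; (16|23)=+1, (11|23)=-1; (−1)^{0·-1·11}·(+1)^-1·(-1)^0 = +1.
v=17: a=17^3·(≡14), b=17^2·(≡10) mod 17; (14|17)=-1, (10|17)=-1; (−1)^{3·2·8}·(-1)^2·(-1)^3 = -1.
v=5: a=5^7·(≡1), b=5^3·(≡3) mod 5; (1|5)=+1, (3|5)=-1; (−1)^{7·3·2}·(+1)^3·(-1)^7 = -1.
v=19: a=19^-2·(≡8), b=19^-1·(≡10) mod 19; (8|19)=-1, (10|19)=-1; (−1)^{-2·-1·9}·(-1)^-1·(-1)^-2 = -1.
v=11: a=11^4·(≡4), b=11^2·(≡2) mod 11; (4|11)=+1, (2|11)=-1; (−1)^{4·2·5}·(+1)^2·(-1)^4 = +1.
v=13: a=13^1·(≡5), b=13^-1·(≡2) mod 13; (5|13)=-1, (2|13)=-1; (−1)^{1·-1·6}·(-1)^-1·(-1)^1 = +1.
v=3: a=3^4·(≡1), b=3^0·(≡1) mod 3; (1|3)=+1, (1|3)=+1; (−1)^{4·0·1}·(+1)^0·(+1)^4 = +1.
v=∞: 1105 > 0 and 198835 > 0  ⇒  (a,b)_∞ = +1.
v=2: v_2(a)=28, v_2(b)=14; units ≡ 1, 3 (mod 8); ε·ε+αω+βω = 0·1+28·1+14·0 ≡ 0  ⇒  (a,b)_2 = +1.
(1105, 198835 / ℚ) ramifies at {5, 7, 17, 19}: a division algebra.

[5, 7, 17, 19]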